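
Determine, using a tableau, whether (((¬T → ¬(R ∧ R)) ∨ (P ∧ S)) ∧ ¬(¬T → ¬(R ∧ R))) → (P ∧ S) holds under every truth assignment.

Valid

Assume the negation and expand:
Initial set: {¬((((¬T → ¬(R ∧ R)) ∨ (P ∧ S)) ∧ ¬(¬T → ¬(R ∧ R))) → (P ∧ S))}.
¬((((¬T → ¬(R ∧ R)) ∨ (P ∧ S)) ∧ ¬(¬T → ¬(R ∧ R))) → (P ∧ S)): α-rule — add (((¬T → ¬(R ∧ R)) ∨ (P ∧ S)) ∧ ¬(¬T → ¬(R ∧ R))), ¬(P ∧ S).
(((¬T → ¬(R ∧ R)) ∨ (P ∧ S)) ∧ ¬(¬T → ¬(R ∧ R))): α-rule — add ((¬T → ¬(R ∧ R)) ∨ (P ∧ S)), ¬(¬T → ¬(R ∧ R)).
¬(¬T → ¬(R ∧ R)): α-rule — add ¬T, ¬¬(R ∧ R).
¬¬(R ∧ R): α-rule — add R, R.
¬(P ∧ S): β-rule — branch into ¬P  //  ¬S.
  branch 1 (add ¬P):
    ((¬T → ¬(R ∧ R)) ∨ (P ∧ S)): β-rule — branch into (¬T → ¬(R ∧ R))  //  (P ∧ S).
      branch 1.1 (add (¬T → ¬(R ∧ R))):
        (¬T → ¬(R ∧ R)): β-rule — branch into ¬¬T  //  ¬(R ∧ R).
          branch 1.1.1 (add ¬¬T):
            × closes — contains both T and ¬T.
          branch 1.1.2 (add ¬(R ∧ R)):
            ¬(R ∧ R): β-rule — branch into ¬R  //  ¬R.
              branch 1.1.2.1 (add ¬R):
                × closes — contains both R and ¬R.
              branch 1.1.2.2 (add ¬R):
                × closes — contains both R and ¬R.
      branch 1.2 (add (P ∧ S)):
        (P ∧ S): α-rule — add P, S.
        × closes — contains both P and ¬P.
  branch 2 (add ¬S):
    ((¬T → ¬(R ∧ R)) ∨ (P ∧ S)): β-rule — branch into (¬T → ¬(R ∧ R))  //  (P ∧ S).
      branch 2.1 (add (¬T → ¬(R ∧ R))):
        (¬T → ¬(R ∧ R)): β-rule — branch into ¬¬T  //  ¬(R ∧ R).
          branch 2.1.1 (add ¬¬T):
            × closes — contains both T and ¬T.
          branch 2.1.2 (add ¬(R ∧ R)):
            ¬(R ∧ R): β-rule — branch into ¬R  //  ¬R.
              branch 2.1.2.1 (add ¬R):
                × closes — contains both R and ¬R.
              branch 2.1.2.2 (add ¬R):
                × closes — contains both R and ¬R.
      branch 2.2 (add (P ∧ S)):
        (P ∧ S): α-rule — add P, S.
        × closes — contains both S and ¬S.
All 8 branches close.
Every branch closed, so the negation is unsatisfiable and the formula is valid.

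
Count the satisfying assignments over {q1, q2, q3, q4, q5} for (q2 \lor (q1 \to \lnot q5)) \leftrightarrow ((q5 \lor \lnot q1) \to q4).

20

Initial set: {T ((q2 \lor (q1 \to \lnot q5)) \leftrightarrow ((q5 \lor \lnot q1) \to q4))}.
T ((q2 \lor (q1 \to \lnot q5)) \leftrightarrow ((q5 \lor \lnot q1) \to q4)): β-rule — branch into T (q2 \lor (q1 \to \lnot q5)), T ((q5 \lor \lnot q1) \to q4)  //  F (q2 \lor (q1 \to \lnot q5)), F ((q5 \lor \lnot q1) \to q4).
  branch 1 (add T (q2 \lor (q1 \to \lnot q5)), T ((q5 \lor \lnot q1) \to q4)):
    T (q2 \lor (q1 \to \lnot q5)): β-rule — branch into T q2  //  T (q1 \to \lnot q5).
      branch 1.1 (add T q2):
        T ((q5 \lor \lnot q1) \to q4): β-rule — branch into F (q5 \lor \lnot q1)  //  T q4.
          branch 1.1.1 (add F (q5 \lor \lnot q1)):
            F (q5 \lor \lnot q1): α-rule — add F q5, F \lnot q1.
            ○ open, literals {q1=true, q2=true, q5=false}.
          branch 1.1.2 (add T q4):
            ○ open, literals {q2=true, q4=true}.
      branch 1.2 (add T (q1 \to \lnot q5)):
        T ((q5 \lor \lnot q1) \to q4): β-rule — branch into F (q5 \lor \lnot q1)  //  T q4.
          branch 1.2.1 (add F (q5 \lor \lnot q1)):
            F (q5 \lor \lnot q1): α-rule — add F q5, F \lnot q1.
            T (q1 \to \lnot q5): β-rule — branch into F q1  //  T \lnot q5.
              branch 1.2.1.1 (add F q1):
                × closes — contains both q1 and \lnot q1.
              branch 1.2.1.2 (add T \lnot q5):
                ○ open, literals {q1=true, q5=false}.
          branch 1.2.2 (add T q4):
            T (q1 \to \lnot q5): β-rule — branch into F q1  //  T \lnot q5.
              branch 1.2.2.1 (add F q1):
                ○ open, literals {q1=false, q4=true}.
              branch 1.2.2.2 (add T \lnot q5):
                ○ open, literals {q4=true, q5=false}.
  branch 2 (add F (q2 \lor (q1 \to \lnot q5)), F ((q5 \lor \lnot q1) \to q4)):
    F (q2 \lor (q1 \to \lnot q5)): α-rule — add F q2, F (q1 \to \lnot q5).
    F ((q5 \lor \lnot q1) \to q4): α-rule — add T (q5 \lor \lnot q1), F q4.
    F (q1 \to \lnot q5): α-rule — add T q1, F \lnot q5.
    T (q5 \lor \lnot q1): β-rule — branch into T q5  //  T \lnot q1.
      branch 2.1 (add T q5):
        ○ open, literals {q1=true, q2=false, q4=false, q5=true}.
      branch 2.2 (add T \lnot q1):
        × closes — contains both q1 and \lnot q1.
2 branches closed, 6 open.
Each open branch fixes some atoms; the unmentioned ones are free. Counting distinct full assignments: branch {q1=true, q2=true, q5=false} (q3, q4) contributes 4 new; branch {q2=true, q4=true} (q1, q3, q5) contributes 6 new; branch {q1=true, q5=false} (q2, q3, q4) contributes 4 new; branch {q1=false, q4=true} (q2, q3, q5) contributes 4 new; branch {q4=true, q5=false} (q1, q2, q3) contributes 0 new; branch {q1=true, q2=false, q4=false, q5=true} (q3) contributes 2 new. Total: 20.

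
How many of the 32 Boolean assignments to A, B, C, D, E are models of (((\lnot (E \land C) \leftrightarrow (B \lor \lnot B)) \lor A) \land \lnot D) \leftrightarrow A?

18

Initial set: {((((\lnot (E \land C) \leftrightarrow (B \lor \lnot B)) \lor A) \land \lnot D) \leftrightarrow A)}.
((((\lnot (E \land C) \leftrightarrow (B \lor \lnot B)) \lor A) \land \lnot D) \leftrightarrow A): β-rule — branch into (((\lnot (E \land C) \leftrightarrow (B \lor \lnot B)) \lor A) \land \lnot D), A  //  \lnot (((\lnot (E \land C) \leftrightarrow (B \lor \lnot B)) \lor A) \land \lnot D), \lnot A.
  branch 1 (add (((\lnot (E \land C) \leftrightarrow (B \lor \lnot B)) \lor A) \land \lnot D), A):
    (((\lnot (E \land C) \leftrightarrow (B \lor \lnot B)) \lor A) \land \lnot D): α-rule — add ((\lnot (E \land C) \leftrightarrow (B \lor \lnot B)) \lor A), \lnot D.
    ((\lnot (E \land C) \leftrightarrow (B \lor \lnot B)) \lor A): β-rule — branch into (\lnot (E \land C) \leftrightarrow (B \lor \lnot B))  //  A.
      branch 1.1 (add (\lnot (E \land C) \leftrightarrow (B \lor \lnot B))):
        (\lnot (E \land C) \leftrightarrow (B \lor \lnot B)): β-rule — branch into \lnot (E \land C), (B \lor \lnot B)  //  \lnot \lnot (E \land C), \lnot (B \lor \lnot B).
          branch 1.1.1 (add \lnot (E \land C), (B \lor \lnot B)):
            \lnot (E \land C): β-rule — branch into \lnot E  //  \lnot C.
              branch 1.1.1.1 (add \lnot E):
                (B \lor \lnot B): β-rule — branch into B  //  \lnot B.
                  branch 1.1.1.1.1 (add B):
                    ○ open, literals {A=1, B=1, D=0, E=0}.
                  branch 1.1.1.1.2 (add \lnot B):
                    ○ open, literals {A=1, B=0, D=0, E=0}.
              branch 1.1.1.2 (add \lnot C):
                (B \lor \lnot B): β-rule — branch into B  //  \lnot B.
                  branch 1.1.1.2.1 (add B):
                    ○ open, literals {A=1, B=1, C=0, D=0}.
                  branch 1.1.1.2.2 (add \lnot B):
                    ○ open, literals {A=1, B=0, C=0, D=0}.
          branch 1.1.2 (add \lnot \lnot (E \land C), \lnot (B \lor \lnot B)):
            \lnot \lnot (E \land C): α-rule — add E, C.
            \lnot (B \lor \lnot B): α-rule — add \lnot B, \lnot \lnot B.
            × closes — contains both B and \lnot B.
      branch 1.2 (add A):
        ○ open, literals {A=1, D=0}.
  branch 2 (add \lnot (((\lnot (E \land C) \leftrightarrow (B \lor \lnot B)) \lor A) \land \lnot D), \lnot A):
    \lnot (((\lnot (E \land C) \leftrightarrow (B \lor \lnot B)) \lor A) \land \lnot D): β-rule — branch into \lnot ((\lnot (E \land C) \leftrightarrow (B \lor \lnot B)) \lor A)  //  \lnot \lnot D.
      branch 2.1 (add \lnot ((\lnot (E \land C) \leftrightarrow (B \lor \lnot B)) \lor A)):
        \lnot ((\lnot (E \land C) \leftrightarrow (B \lor \lnot B)) \lor A): α-rule — add \lnot (\lnot (E \land C) \leftrightarrow (B \lor \lnot B)), \lnot A.
        \lnot (\lnot (E \land C) \leftrightarrow (B \lor \lnot B)): β-rule — branch into \lnot (E \land C), \lnot (B \lor \lnot B)  //  \lnot \lnot (E \land C), (B \lor \lnot B).
          branch 2.1.1 (add \lnot (E \land C), \lnot (B \lor \lnot B)):
            \lnot (B \lor \lnot B): α-rule — add \lnot B, \lnot \lnot B.
            × closes — contains both B and \lnot B.
          branch 2.1.2 (add \lnot \lnot (E \land C), (B \lor \lnot B)):
            \lnot \lnot (E \land C): α-rule — add E, C.
            (B \lor \lnot B): β-rule — branch into B  //  \lnot B.
              branch 2.1.2.1 (add B):
                ○ open, literals {A=0, B=1, C=1, E=1}.
              branch 2.1.2.2 (add \lnot B):
                ○ open, literals {A=0, B=0, C=1, E=1}.
      branch 2.2 (add \lnot \lnot D):
        ○ open, literals {A=0, D=1}.
2 branches closed, 8 open.
Each open branch fixes some atoms; the unmentioned ones are free. Counting distinct full assignments: branch {A=1, B=1, D=0, E=0} (C) contributes 2 new; branch {A=1, B=0, D=0, E=0} (C) contributes 2 new; branch {A=1, B=1, C=0, D=0} (E) contributes 1 new; branch {A=1, B=0, C=0, D=0} (E) contributes 1 new; branch {A=1, D=0} (B, C, E) contributes 2 new; branch {A=0, B=1, C=1, E=1} (D) contributes 2 new; branch {A=0, B=0, C=1, E=1} (D) contributes 2 new; branch {A=0, D=1} (B, C, E) contributes 6 new. Total: 18.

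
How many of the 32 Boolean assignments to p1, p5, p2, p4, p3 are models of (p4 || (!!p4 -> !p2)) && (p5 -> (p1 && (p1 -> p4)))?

20

Initial set: {((p4 || (!!p4 -> !p2)) && (p5 -> (p1 && (p1 -> p4))))}.
((p4 || (!!p4 -> !p2)) && (p5 -> (p1 && (p1 -> p4)))): α-rule — add (p4 || (!!p4 -> !p2)), (p5 -> (p1 && (p1 -> p4))).
(p4 || (!!p4 -> !p2)): β-rule — branch into p4  //  (!!p4 -> !p2).
  branch 1 (add p4):
    (p5 -> (p1 && (p1 -> p4))): β-rule — branch into !p5  //  (p1 && (p1 -> p4)).
      branch 1.1 (add !p5):
        ○ open, literals {p4=T, p5=F}.
      branch 1.2 (add (p1 && (p1 -> p4))):
        (p1 && (p1 -> p4)): α-rule — add p1, (p1 -> p4).
        (p1 -> p4): β-rule — branch into !p1  //  p4.
          branch 1.2.1 (add !p1):
            × closes — contains both p1 and !p1.
          branch 1.2.2 (add p4):
            ○ open, literals {p1=T, p4=T}.
  branch 2 (add (!!p4 -> !p2)):
    (p5 -> (p1 && (p1 -> p4))): β-rule — branch into !p5  //  (p1 && (p1 -> p4)).
      branch 2.1 (add !p5):
        (!!p4 -> !p2): β-rule — branch into !!!p4  //  !p2.
          branch 2.1.1 (add !!!p4):
            !!!p4: drop double negation, giving !p4.
            ○ open, literals {p4=F, p5=F}.
          branch 2.1.2 (add !p2):
            ○ open, literals {p2=F, p5=F}.
      branch 2.2 (add (p1 && (p1 -> p4))):
        (p1 && (p1 -> p4)): α-rule — add p1, (p1 -> p4).
        (!!p4 -> !p2): β-rule — branch into !!!p4  //  !p2.
          branch 2.2.1 (add !!!p4):
            !!!p4: drop double negation, giving !p4.
            (p1 -> p4): β-rule — branch into !p1  //  p4.
              branch 2.2.1.1 (add !p1):
                × closes — contains both p1 and !p1.
              branch 2.2.1.2 (add p4):
                × closes — contains both p4 and !p4.
          branch 2.2.2 (add !p2):
            (p1 -> p4): β-rule — branch into !p1  //  p4.
              branch 2.2.2.1 (add !p1):
                × closes — contains both p1 and !p1.
              branch 2.2.2.2 (add p4):
                ○ open, literals {p1=T, p2=F, p4=T}.
4 branches closed, 5 open.
Each open branch fixes some atoms; the unmentioned ones are free. Counting distinct full assignments: branch {p4=T, p5=F} (p1, p2, p3) contributes 8 new; branch {p1=T, p4=T} (p5, p2, p3) contributes 4 new; branch {p4=F, p5=F} (p1, p2, p3) contributes 8 new; branch {p2=F, p5=F} (p1, p4, p3) contributes 0 new; branch {p1=T, p2=F, p4=T} (p5, p3) contributes 0 new. Total: 20.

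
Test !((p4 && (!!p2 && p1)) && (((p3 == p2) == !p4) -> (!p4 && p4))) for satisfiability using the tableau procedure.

Satisfiable

Initial set: {T !((p4 && (!!p2 && p1)) && (((p3 == p2) == !p4) -> (!p4 && p4)))}.
T !((p4 && (!!p2 && p1)) && (((p3 == p2) == !p4) -> (!p4 && p4))): β-rule — branch into F (p4 && (!!p2 && p1))  //  F (((p3 == p2) == !p4) -> (!p4 && p4)).
  branch 1 (add F (p4 && (!!p2 && p1))):
    F (p4 && (!!p2 && p1)): β-rule — branch into F p4  //  F (!!p2 && p1).
      branch 1.1 (add F p4):
        ○ open, literals {p4=0}.
      branch 1.2 (add F (!!p2 && p1)):
        F (!!p2 && p1): β-rule — branch into F !!p2  //  F p1.
          branch 1.2.1 (add F !!p2):
            F !!p2: drop double negation, giving F p2.
            ○ open, literals {p2=0}.
          branch 1.2.2 (add F p1):
            ○ open, literals {p1=0}.
  branch 2 (add F (((p3 == p2) == !p4) -> (!p4 && p4))):
    F (((p3 == p2) == !p4) -> (!p4 && p4)): α-rule — add T ((p3 == p2) == !p4), F (!p4 && p4).
    T ((p3 == p2) == !p4): β-rule — branch into T (p3 == p2), T !p4  //  F (p3 == p2), F !p4.
      branch 2.1 (add T (p3 == p2), T !p4):
        F (!p4 && p4): β-rule — branch into F !p4  //  F p4.
          branch 2.1.1 (add F !p4):
            × closes — contains both p4 and !p4.
          branch 2.1.2 (add F p4):
            T (p3 == p2): β-rule — branch into T p3, T p2  //  F p3, F p2.
              branch 2.1.2.1 (add T p3, T p2):
                ○ open, literals {p2=1, p3=1, p4=0}.
              branch 2.1.2.2 (add F p3, F p2):
                ○ open, literals {p2=0, p3=0, p4=0}.
      branch 2.2 (add F (p3 == p2), F !p4):
        F (!p4 && p4): β-rule — branch into F !p4  //  F p4.
          branch 2.2.1 (add F !p4):
            F (p3 == p2): β-rule — branch into T p3, F p2  //  F p3, T p2.
              branch 2.2.1.1 (add T p3, F p2):
                ○ open, literals {p2=0, p3=1, p4=1}.
              branch 2.2.1.2 (add F p3, T p2):
                ○ open, literals {p2=1, p3=0, p4=1}.
          branch 2.2.2 (add F p4):
            × closes — contains both p4 and !p4.
2 branches closed, 7 open.
An open branch gives a satisfying assignment: p4=0.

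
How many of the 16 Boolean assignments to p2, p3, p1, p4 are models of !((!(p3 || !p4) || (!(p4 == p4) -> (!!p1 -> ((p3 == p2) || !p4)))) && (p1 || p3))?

Initial set: {T !((!(p3 || !p4) || (!(p4 == p4) -> (!!p1 -> ((p3 == p2) || !p4)))) && (p1 || p3))}.
T !((!(p3 || !p4) || (!(p4 == p4) -> (!!p1 -> ((p3 == p2) || !p4)))) && (p1 || p3)): β-rule — branch into F (!(p3 || !p4) || (!(p4 == p4) -> (!!p1 -> ((p3 == p2) || !p4))))  //  F (p1 || p3).
  branch 1 (add F (!(p3 || !p4) || (!(p4 == p4) -> (!!p1 -> ((p3 == p2) || !p4))))):
    F (!(p3 || !p4) || (!(p4 == p4) -> (!!p1 -> ((p3 == p2) || !p4)))): α-rule — add F !(p3 || !p4), F (!(p4 == p4) -> (!!p1 -> ((p3 == p2) || !p4))).
    F (!(p4 == p4) -> (!!p1 -> ((p3 == p2) || !p4))): α-rule — add T !(p4 == p4), F (!!p1 -> ((p3 == p2) || !p4)).
    F (!!p1 -> ((p3 == p2) || !p4)): α-rule — add T !!p1, F ((p3 == p2) || !p4).
    T !!p1: drop double negation, giving T p1.
    F ((p3 == p2) || !p4): α-rule — add F (p3 == p2), F !p4.
    F !(p3 || !p4): β-rule — branch into T p3  //  T !p4.
      branch 1.1 (add T p3):
        T !(p4 == p4): β-rule — branch into T p4, F p4  //  F p4, T p4.
          branch 1.1.1 (add T p4, F p4):
            × closes — contains both p4 and !p4.
          branch 1.1.2 (add F p4, T p4):
            × closes — contains both p4 and !p4.
      branch 1.2 (add T !p4):
        × closes — contains both p4 and !p4.
  branch 2 (add F (p1 || p3)):
    F (p1 || p3): α-rule — add F p1, F p3.
    ○ open, literals {p1=F, p3=F}.
3 branches closed, 1 open.
Each open branch fixes some atoms; the unmentioned ones are free. Counting distinct full assignments: branch {p1=F, p3=F} (p2, p4) contributes 4 new. Total: 4.

4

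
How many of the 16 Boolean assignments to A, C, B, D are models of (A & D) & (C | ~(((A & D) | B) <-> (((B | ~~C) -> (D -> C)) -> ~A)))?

Initial set: {((A & D) & (C | ~(((A & D) | B) <-> (((B | ~~C) -> (D -> C)) -> ~A))))}.
((A & D) & (C | ~(((A & D) | B) <-> (((B | ~~C) -> (D -> C)) -> ~A)))): α-rule — add (A & D), (C | ~(((A & D) | B) <-> (((B | ~~C) -> (D -> C)) -> ~A))).
(A & D): α-rule — add A, D.
(C | ~(((A & D) | B) <-> (((B | ~~C) -> (D -> C)) -> ~A))): β-rule — branch into C  //  ~(((A & D) | B) <-> (((B | ~~C) -> (D -> C)) -> ~A)).
  branch 1 (add C):
    ○ open, literals {A=true, C=true, D=true}.
  branch 2 (add ~(((A & D) | B) <-> (((B | ~~C) -> (D -> C)) -> ~A))):
    ~(((A & D) | B) <-> (((B | ~~C) -> (D -> C)) -> ~A)): β-rule — branch into ((A & D) | B), ~(((B | ~~C) -> (D -> C)) -> ~A)  //  ~((A & D) | B), (((B | ~~C) -> (D -> C)) -> ~A).
      branch 2.1 (add ((A & D) | B), ~(((B | ~~C) -> (D -> C)) -> ~A)):
        ~(((B | ~~C) -> (D -> C)) -> ~A): α-rule — add ((B | ~~C) -> (D -> C)), ~~A.
        ((A & D) | B): β-rule — branch into (A & D)  //  B.
          branch 2.1.1 (add (A & D)):
            (A & D): α-rule — add A, D.
            ((B | ~~C) -> (D -> C)): β-rule — branch into ~(B | ~~C)  //  (D -> C).
              branch 2.1.1.1 (add ~(B | ~~C)):
                ~(B | ~~C): α-rule — add ~B, ~~~C.
                ~~~C: drop double negation, giving ~C.
                ○ open, literals {A=true, B=false, C=false, D=true}.
              branch 2.1.1.2 (add (D -> C)):
                (D -> C): β-rule — branch into ~D  //  C.
                  branch 2.1.1.2.1 (add ~D):
                    × closes — contains both D and ~D.
                  branch 2.1.1.2.2 (add C):
                    ○ open, literals {A=true, C=true, D=true}.
          branch 2.1.2 (add B):
            ((B | ~~C) -> (D -> C)): β-rule — branch into ~(B | ~~C)  //  (D -> C).
              branch 2.1.2.1 (add ~(B | ~~C)):
                ~(B | ~~C): α-rule — add ~B, ~~~C.
                × closes — contains both B and ~B.
              branch 2.1.2.2 (add (D -> C)):
                (D -> C): β-rule — branch into ~D  //  C.
                  branch 2.1.2.2.1 (add ~D):
                    × closes — contains both D and ~D.
                  branch 2.1.2.2.2 (add C):
                    ○ open, literals {A=true, B=true, C=true, D=true}.
      branch 2.2 (add ~((A & D) | B), (((B | ~~C) -> (D -> C)) -> ~A)):
        ~((A & D) | B): α-rule — add ~(A & D), ~B.
        (((B | ~~C) -> (D -> C)) -> ~A): β-rule — branch into ~((B | ~~C) -> (D -> C))  //  ~A.
          branch 2.2.1 (add ~((B | ~~C) -> (D -> C))):
            ~((B | ~~C) -> (D -> C)): α-rule — add (B | ~~C), ~(D -> C).
            ~(D -> C): α-rule — add D, ~C.
            ~(A & D): β-rule — branch into ~A  //  ~D.
              branch 2.2.1.1 (add ~A):
                × closes — contains both A and ~A.
              branch 2.2.1.2 (add ~D):
                × closes — contains both D and ~D.
          branch 2.2.2 (add ~A):
            × closes — contains both A and ~A.
6 branches closed, 4 open.
Each open branch fixes some atoms; the unmentioned ones are free. Counting distinct full assignments: branch {A=true, C=true, D=true} (B) contributes 2 new; branch {A=true, B=false, C=false, D=true} (none free) contributes 1 new; branch {A=true, C=true, D=true} (B) contributes 0 new; branch {A=true, B=true, C=true, D=true} (none free) contributes 0 new. Total: 3.

3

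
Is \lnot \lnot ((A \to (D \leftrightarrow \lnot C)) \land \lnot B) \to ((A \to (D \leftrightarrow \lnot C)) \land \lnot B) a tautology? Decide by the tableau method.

Valid

Assume the negation and expand:
Initial set: {F (\lnot \lnot ((A \to (D \leftrightarrow \lnot C)) \land \lnot B) \to ((A \to (D \leftrightarrow \lnot C)) \land \lnot B))}.
F (\lnot \lnot ((A \to (D \leftrightarrow \lnot C)) \land \lnot B) \to ((A \to (D \leftrightarrow \lnot C)) \land \lnot B)): α-rule — add T \lnot \lnot ((A \to (D \leftrightarrow \lnot C)) \land \lnot B), F ((A \to (D \leftrightarrow \lnot C)) \land \lnot B).
T \lnot \lnot ((A \to (D \leftrightarrow \lnot C)) \land \lnot B): drop double negation, giving T ((A \to (D \leftrightarrow \lnot C)) \land \lnot B).
T ((A \to (D \leftrightarrow \lnot C)) \land \lnot B): α-rule — add T (A \to (D \leftrightarrow \lnot C)), T \lnot B.
F ((A \to (D \leftrightarrow \lnot C)) \land \lnot B): β-rule — branch into F (A \to (D \leftrightarrow \lnot C))  //  F \lnot B.
  branch 1 (add F (A \to (D \leftrightarrow \lnot C))):
    F (A \to (D \leftrightarrow \lnot C)): α-rule — add T A, F (D \leftrightarrow \lnot C).
    T (A \to (D \leftrightarrow \lnot C)): β-rule — branch into F A  //  T (D \leftrightarrow \lnot C).
      branch 1.1 (add F A):
        × closes — contains both A and \lnot A.
      branch 1.2 (add T (D \leftrightarrow \lnot C)):
        F (D \leftrightarrow \lnot C): β-rule — branch into T D, F \lnot C  //  F D, T \lnot C.
          branch 1.2.1 (add T D, F \lnot C):
            T (D \leftrightarrow \lnot C): β-rule — branch into T D, T \lnot C  //  F D, F \lnot C.
              branch 1.2.1.1 (add T D, T \lnot C):
                × closes — contains both C and \lnot C.
              branch 1.2.1.2 (add F D, F \lnot C):
                × closes — contains both D and \lnot D.
          branch 1.2.2 (add F D, T \lnot C):
            T (D \leftrightarrow \lnot C): β-rule — branch into T D, T \lnot C  //  F D, F \lnot C.
              branch 1.2.2.1 (add T D, T \lnot C):
                × closes — contains both D and \lnot D.
              branch 1.2.2.2 (add F D, F \lnot C):
                × closes — contains both C and \lnot C.
  branch 2 (add F \lnot B):
    × closes — contains both B and \lnot B.
All 6 branches close.
Every branch closed, so the negation is unsatisfiable and the formula is valid.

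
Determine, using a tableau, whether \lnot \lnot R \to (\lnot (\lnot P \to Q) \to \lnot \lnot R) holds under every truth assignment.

Valid

Assume the negation and expand:
Initial set: {\lnot (\lnot \lnot R \to (\lnot (\lnot P \to Q) \to \lnot \lnot R))}.
\lnot (\lnot \lnot R \to (\lnot (\lnot P \to Q) \to \lnot \lnot R)): α-rule — add \lnot \lnot R, \lnot (\lnot (\lnot P \to Q) \to \lnot \lnot R).
\lnot \lnot R: drop double negation, giving R.
\lnot (\lnot (\lnot P \to Q) \to \lnot \lnot R): α-rule — add \lnot (\lnot P \to Q), \lnot \lnot \lnot R.
\lnot (\lnot P \to Q): α-rule — add \lnot P, \lnot Q.
\lnot \lnot \lnot R: drop double negation, giving \lnot R.
× closes — contains both R and \lnot R.
All 1 branch closes.
Every branch closed, so the negation is unsatisfiable and the formula is valid.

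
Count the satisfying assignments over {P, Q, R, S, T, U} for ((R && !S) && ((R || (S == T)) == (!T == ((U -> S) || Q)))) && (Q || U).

6

Initial set: {(((R && !S) && ((R || (S == T)) == (!T == ((U -> S) || Q)))) && (Q || U))}.
(((R && !S) && ((R || (S == T)) == (!T == ((U -> S) || Q)))) && (Q || U)): α-rule — add ((R && !S) && ((R || (S == T)) == (!T == ((U -> S) || Q)))), (Q || U).
((R && !S) && ((R || (S == T)) == (!T == ((U -> S) || Q)))): α-rule — add (R && !S), ((R || (S == T)) == (!T == ((U -> S) || Q))).
(R && !S): α-rule — add R, !S.
(Q || U): β-rule — branch into Q  //  U.
  branch 1 (add Q):
    ((R || (S == T)) == (!T == ((U -> S) || Q))): β-rule — branch into (R || (S == T)), (!T == ((U -> S) || Q))  //  !(R || (S == T)), !(!T == ((U -> S) || Q)).
      branch 1.1 (add (R || (S == T)), (!T == ((U -> S) || Q))):
        (R || (S == T)): β-rule — branch into R  //  (S == T).
          branch 1.1.1 (add R):
            (!T == ((U -> S) || Q)): β-rule — branch into !T, ((U -> S) || Q)  //  !!T, !((U -> S) || Q).
              branch 1.1.1.1 (add !T, ((U -> S) || Q)):
                ((U -> S) || Q): β-rule — branch into (U -> S)  //  Q.
                  branch 1.1.1.1.1 (add (U -> S)):
                    (U -> S): β-rule — branch into !U  //  S.
                      branch 1.1.1.1.1.1 (add !U):
                        ○ open, literals {Q=1, R=1, S=0, T=0, U=0}.
                      branch 1.1.1.1.1.2 (add S):
                        × closes — contains both S and !S.
                  branch 1.1.1.1.2 (add Q):
                    ○ open, literals {Q=1, R=1, S=0, T=0}.
              branch 1.1.1.2 (add !!T, !((U -> S) || Q)):
                !((U -> S) || Q): α-rule — add !(U -> S), !Q.
                × closes — contains both Q and !Q.
          branch 1.1.2 (add (S == T)):
            (!T == ((U -> S) || Q)): β-rule — branch into !T, ((U -> S) || Q)  //  !!T, !((U -> S) || Q).
              branch 1.1.2.1 (add !T, ((U -> S) || Q)):
                (S == T): β-rule — branch into S, T  //  !S, !T.
                  branch 1.1.2.1.1 (add S, T):
                    × closes — contains both S and !S.
                  branch 1.1.2.1.2 (add !S, !T):
                    ((U -> S) || Q): β-rule — branch into (U -> S)  //  Q.
                      branch 1.1.2.1.2.1 (add (U -> S)):
                        (U -> S): β-rule — branch into !U  //  S.
                          branch 1.1.2.1.2.1.1 (add !U):
                            ○ open, literals {Q=1, R=1, S=0, T=0, U=0}.
                          branch 1.1.2.1.2.1.2 (add S):
                            × closes — contains both S and !S.
                      branch 1.1.2.1.2.2 (add Q):
                        ○ open, literals {Q=1, R=1, S=0, T=0}.
              branch 1.1.2.2 (add !!T, !((U -> S) || Q)):
                !((U -> S) || Q): α-rule — add !(U -> S), !Q.
                × closes — contains both Q and !Q.
      branch 1.2 (add !(R || (S == T)), !(!T == ((U -> S) || Q))):
        !(R || (S == T)): α-rule — add !R, !(S == T).
        × closes — contains both R and !R.
  branch 2 (add U):
    ((R || (S == T)) == (!T == ((U -> S) || Q))): β-rule — branch into (R || (S == T)), (!T == ((U -> S) || Q))  //  !(R || (S == T)), !(!T == ((U -> S) || Q)).
      branch 2.1 (add (R || (S == T)), (!T == ((U -> S) || Q))):
        (R || (S == T)): β-rule — branch into R  //  (S == T).
          branch 2.1.1 (add R):
            (!T == ((U -> S) || Q)): β-rule — branch into !T, ((U -> S) || Q)  //  !!T, !((U -> S) || Q).
              branch 2.1.1.1 (add !T, ((U -> S) || Q)):
                ((U -> S) || Q): β-rule — branch into (U -> S)  //  Q.
                  branch 2.1.1.1.1 (add (U -> S)):
                    (U -> S): β-rule — branch into !U  //  S.
                      branch 2.1.1.1.1.1 (add !U):
                        × closes — contains both U and !U.
                      branch 2.1.1.1.1.2 (add S):
                        × closes — contains both S and !S.
                  branch 2.1.1.1.2 (add Q):
                    ○ open, literals {Q=1, R=1, S=0, T=0, U=1}.
              branch 2.1.1.2 (add !!T, !((U -> S) || Q)):
                !((U -> S) || Q): α-rule — add !(U -> S), !Q.
                !(U -> S): α-rule — add U, !S.
                ○ open, literals {Q=0, R=1, S=0, T=1, U=1}.
          branch 2.1.2 (add (S == T)):
            (!T == ((U -> S) || Q)): β-rule — branch into !T, ((U -> S) || Q)  //  !!T, !((U -> S) || Q).
              branch 2.1.2.1 (add !T, ((U -> S) || Q)):
                (S == T): β-rule — branch into S, T  //  !S, !T.
                  branch 2.1.2.1.1 (add S, T):
                    × closes — contains both S and !S.
                  branch 2.1.2.1.2 (add !S, !T):
                    ((U -> S) || Q): β-rule — branch into (U -> S)  //  Q.
                      branch 2.1.2.1.2.1 (add (U -> S)):
                        (U -> S): β-rule — branch into !U  //  S.
                          branch 2.1.2.1.2.1.1 (add !U):
                            × closes — contains both U and !U.
                          branch 2.1.2.1.2.1.2 (add S):
                            × closes — contains both S and !S.
                      branch 2.1.2.1.2.2 (add Q):
                        ○ open, literals {Q=1, R=1, S=0, T=0, U=1}.
              branch 2.1.2.2 (add !!T, !((U -> S) || Q)):
                !((U -> S) || Q): α-rule — add !(U -> S), !Q.
                !(U -> S): α-rule — add U, !S.
                (S == T): β-rule — branch into S, T  //  !S, !T.
                  branch 2.1.2.2.1 (add S, T):
                    × closes — contains both S and !S.
                  branch 2.1.2.2.2 (add !S, !T):
                    × closes — contains both T and !T.
      branch 2.2 (add !(R || (S == T)), !(!T == ((U -> S) || Q))):
        !(R || (S == T)): α-rule — add !R, !(S == T).
        × closes — contains both R and !R.
14 branches closed, 7 open.
Each open branch fixes some atoms; the unmentioned ones are free. Counting distinct full assignments: branch {Q=1, R=1, S=0, T=0, U=0} (P) contributes 2 new; branch {Q=1, R=1, S=0, T=0} (P, U) contributes 2 new; branch {Q=1, R=1, S=0, T=0, U=0} (P) contributes 0 new; branch {Q=1, R=1, S=0, T=0} (P, U) contributes 0 new; branch {Q=1, R=1, S=0, T=0, U=1} (P) contributes 0 new; branch {Q=0, R=1, S=0, T=1, U=1} (P) contributes 2 new; branch {Q=1, R=1, S=0, T=0, U=1} (P) contributes 0 new. Total: 6.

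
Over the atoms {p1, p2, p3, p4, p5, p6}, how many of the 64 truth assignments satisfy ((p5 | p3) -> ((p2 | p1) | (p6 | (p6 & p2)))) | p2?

Initial set: {(((p5 | p3) -> ((p2 | p1) | (p6 | (p6 & p2)))) | p2)}.
(((p5 | p3) -> ((p2 | p1) | (p6 | (p6 & p2)))) | p2): β-rule — branch into ((p5 | p3) -> ((p2 | p1) | (p6 | (p6 & p2))))  //  p2.
  branch 1 (add ((p5 | p3) -> ((p2 | p1) | (p6 | (p6 & p2))))):
    ((p5 | p3) -> ((p2 | p1) | (p6 | (p6 & p2)))): β-rule — branch into ~(p5 | p3)  //  ((p2 | p1) | (p6 | (p6 & p2))).
      branch 1.1 (add ~(p5 | p3)):
        ~(p5 | p3): α-rule — add ~p5, ~p3.
        ○ open, literals {p3=0, p5=0}.
      branch 1.2 (add ((p2 | p1) | (p6 | (p6 & p2)))):
        ((p2 | p1) | (p6 | (p6 & p2))): β-rule — branch into (p2 | p1)  //  (p6 | (p6 & p2)).
          branch 1.2.1 (add (p2 | p1)):
            (p2 | p1): β-rule — branch into p2  //  p1.
              branch 1.2.1.1 (add p2):
                ○ open, literals {p2=1}.
              branch 1.2.1.2 (add p1):
                ○ open, literals {p1=1}.
          branch 1.2.2 (add (p6 | (p6 & p2))):
            (p6 | (p6 & p2)): β-rule — branch into p6  //  (p6 & p2).
              branch 1.2.2.1 (add p6):
                ○ open, literals {p6=1}.
              branch 1.2.2.2 (add (p6 & p2)):
                (p6 & p2): α-rule — add p6, p2.
                ○ open, literals {p2=1, p6=1}.
  branch 2 (add p2):
    ○ open, literals {p2=1}.
0 branches closed, 6 open.
Each open branch fixes some atoms; the unmentioned ones are free. Counting distinct full assignments: branch {p3=0, p5=0} (p1, p2, p4, p6) contributes 16 new; branch {p2=1} (p1, p3, p4, p5, p6) contributes 24 new; branch {p1=1} (p2, p3, p4, p5, p6) contributes 12 new; branch {p6=1} (p1, p2, p3, p4, p5) contributes 6 new; branch {p2=1, p6=1} (p1, p3, p4, p5) contributes 0 new; branch {p2=1} (p1, p3, p4, p5, p6) contributes 0 new. Total: 58.

58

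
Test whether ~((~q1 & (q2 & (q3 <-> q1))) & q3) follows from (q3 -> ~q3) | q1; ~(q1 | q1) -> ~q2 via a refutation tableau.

Initial set: {((q3 -> ~q3) | q1); (~(q1 | q1) -> ~q2); ~~((~q1 & (q2 & (q3 <-> q1))) & q3)}.
~~((~q1 & (q2 & (q3 <-> q1))) & q3): α-rule — add (~q1 & (q2 & (q3 <-> q1))), q3.
(~q1 & (q2 & (q3 <-> q1))): α-rule — add ~q1, (q2 & (q3 <-> q1)).
(q2 & (q3 <-> q1)): α-rule — add q2, (q3 <-> q1).
((q3 -> ~q3) | q1): β-rule — branch into (q3 -> ~q3)  //  q1.
  branch 1 (add (q3 -> ~q3)):
    (~(q1 | q1) -> ~q2): β-rule — branch into ~~(q1 | q1)  //  ~q2.
      branch 1.1 (add ~~(q1 | q1)):
        (q3 <-> q1): β-rule — branch into q3, q1  //  ~q3, ~q1.
          branch 1.1.1 (add q3, q1):
            × closes — contains both q1 and ~q1.
          branch 1.1.2 (add ~q3, ~q1):
            × closes — contains both q3 and ~q3.
      branch 1.2 (add ~q2):
        × closes — contains both q2 and ~q2.
  branch 2 (add q1):
    × closes — contains both q1 and ~q1.
All 4 branches close.
Every branch closed, so the premises entail the conclusion.

Yes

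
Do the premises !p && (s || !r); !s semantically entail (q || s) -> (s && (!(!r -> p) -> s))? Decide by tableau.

Initial set: {T (!p && (s || !r)); T !s; F ((q || s) -> (s && (!(!r -> p) -> s)))}.
T (!p && (s || !r)): α-rule — add T !p, T (s || !r).
F ((q || s) -> (s && (!(!r -> p) -> s))): α-rule — add T (q || s), F (s && (!(!r -> p) -> s)).
T (s || !r): β-rule — branch into T s  //  T !r.
  branch 1 (add T s):
    × closes — contains both s and !s.
  branch 2 (add T !r):
    T (q || s): β-rule — branch into T q  //  T s.
      branch 2.1 (add T q):
        F (s && (!(!r -> p) -> s)): β-rule — branch into F s  //  F (!(!r -> p) -> s).
          branch 2.1.1 (add F s):
            ○ open, literals {p=F, q=T, r=F, s=F}.
          branch 2.1.2 (add F (!(!r -> p) -> s)):
            F (!(!r -> p) -> s): α-rule — add T !(!r -> p), F s.
            T !(!r -> p): α-rule — add T !r, F p.
            ○ open, literals {p=F, q=T, r=F, s=F}.
      branch 2.2 (add T s):
        × closes — contains both s and !s.
2 branches closed, 2 open.
An open branch gives a countermodel: p=F, q=T, r=F, s=F (unmentioned atoms arbitrary); the premises hold there but the conclusion fails.

No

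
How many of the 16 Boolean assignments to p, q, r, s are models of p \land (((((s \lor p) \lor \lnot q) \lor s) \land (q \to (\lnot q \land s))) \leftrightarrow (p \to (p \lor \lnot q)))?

4

Initial set: {(p \land (((((s \lor p) \lor \lnot q) \lor s) \land (q \to (\lnot q \land s))) \leftrightarrow (p \to (p \lor \lnot q))))}.
(p \land (((((s \lor p) \lor \lnot q) \lor s) \land (q \to (\lnot q \land s))) \leftrightarrow (p \to (p \lor \lnot q)))): α-rule — add p, (((((s \lor p) \lor \lnot q) \lor s) \land (q \to (\lnot q \land s))) \leftrightarrow (p \to (p \lor \lnot q))).
(((((s \lor p) \lor \lnot q) \lor s) \land (q \to (\lnot q \land s))) \leftrightarrow (p \to (p \lor \lnot q))): β-rule — branch into ((((s \lor p) \lor \lnot q) \lor s) \land (q \to (\lnot q \land s))), (p \to (p \lor \lnot q))  //  \lnot ((((s \lor p) \lor \lnot q) \lor s) \land (q \to (\lnot q \land s))), \lnot (p \to (p \lor \lnot q)).
  branch 1 (add ((((s \lor p) \lor \lnot q) \lor s) \land (q \to (\lnot q \land s))), (p \to (p \lor \lnot q))):
    ((((s \lor p) \lor \lnot q) \lor s) \land (q \to (\lnot q \land s))): α-rule — add (((s \lor p) \lor \lnot q) \lor s), (q \to (\lnot q \land s)).
    (p \to (p \lor \lnot q)): β-rule — branch into \lnot p  //  (p \lor \lnot q).
      branch 1.1 (add \lnot p):
        × closes — contains both p and \lnot p.
      branch 1.2 (add (p \lor \lnot q)):
        (((s \lor p) \lor \lnot q) \lor s): β-rule — branch into ((s \lor p) \lor \lnot q)  //  s.
          branch 1.2.1 (add ((s \lor p) \lor \lnot q)):
            (q \to (\lnot q \land s)): β-rule — branch into \lnot q  //  (\lnot q \land s).
              branch 1.2.1.1 (add \lnot q):
                (p \lor \lnot q): β-rule — branch into p  //  \lnot q.
                  branch 1.2.1.1.1 (add p):
                    ((s \lor p) \lor \lnot q): β-rule — branch into (s \lor p)  //  \lnot q.
                      branch 1.2.1.1.1.1 (add (s \lor p)):
                        (s \lor p): β-rule — branch into s  //  p.
                          branch 1.2.1.1.1.1.1 (add s):
                            ○ open, literals {p=true, q=false, s=true}.
                          branch 1.2.1.1.1.1.2 (add p):
                            ○ open, literals {p=true, q=false}.
                      branch 1.2.1.1.1.2 (add \lnot q):
                        ○ open, literals {p=true, q=false}.
                  branch 1.2.1.1.2 (add \lnot q):
                    ((s \lor p) \lor \lnot q): β-rule — branch into (s \lor p)  //  \lnot q.
                      branch 1.2.1.1.2.1 (add (s \lor p)):
                        (s \lor p): β-rule — branch into s  //  p.
                          branch 1.2.1.1.2.1.1 (add s):
                            ○ open, literals {p=true, q=false, s=true}.
                          branch 1.2.1.1.2.1.2 (add p):
                            ○ open, literals {p=true, q=false}.
                      branch 1.2.1.1.2.2 (add \lnot q):
                        ○ open, literals {p=true, q=false}.
              branch 1.2.1.2 (add (\lnot q \land s)):
                (\lnot q \land s): α-rule — add \lnot q, s.
                (p \lor \lnot q): β-rule — branch into p  //  \lnot q.
                  branch 1.2.1.2.1 (add p):
                    ((s \lor p) \lor \lnot q): β-rule — branch into (s \lor p)  //  \lnot q.
                      branch 1.2.1.2.1.1 (add (s \lor p)):
                        (s \lor p): β-rule — branch into s  //  p.
                          branch 1.2.1.2.1.1.1 (add s):
                            ○ open, literals {p=true, q=false, s=true}.
                          branch 1.2.1.2.1.1.2 (add p):
                            ○ open, literals {p=true, q=false, s=true}.
                      branch 1.2.1.2.1.2 (add \lnot q):
                        ○ open, literals {p=true, q=false, s=true}.
                  branch 1.2.1.2.2 (add \lnot q):
                    ((s \lor p) \lor \lnot q): β-rule — branch into (s \lor p)  //  \lnot q.
                      branch 1.2.1.2.2.1 (add (s \lor p)):
                        (s \lor p): β-rule — branch into s  //  p.
                          branch 1.2.1.2.2.1.1 (add s):
                            ○ open, literals {p=true, q=false, s=true}.
                          branch 1.2.1.2.2.1.2 (add p):
                            ○ open, literals {p=true, q=false, s=true}.
                      branch 1.2.1.2.2.2 (add \lnot q):
                        ○ open, literals {p=true, q=false, s=true}.
          branch 1.2.2 (add s):
            (q \to (\lnot q \land s)): β-rule — branch into \lnot q  //  (\lnot q \land s).
              branch 1.2.2.1 (add \lnot q):
                (p \lor \lnot q): β-rule — branch into p  //  \lnot q.
                  branch 1.2.2.1.1 (add p):
                    ○ open, literals {p=true, q=false, s=true}.
                  branch 1.2.2.1.2 (add \lnot q):
                    ○ open, literals {p=true, q=false, s=true}.
              branch 1.2.2.2 (add (\lnot q \land s)):
                (\lnot q \land s): α-rule — add \lnot q, s.
                (p \lor \lnot q): β-rule — branch into p  //  \lnot q.
                  branch 1.2.2.2.1 (add p):
                    ○ open, literals {p=true, q=false, s=true}.
                  branch 1.2.2.2.2 (add \lnot q):
                    ○ open, literals {p=true, q=false, s=true}.
  branch 2 (add \lnot ((((s \lor p) \lor \lnot q) \lor s) \land (q \to (\lnot q \land s))), \lnot (p \to (p \lor \lnot q))):
    \lnot (p \to (p \lor \lnot q)): α-rule — add p, \lnot (p \lor \lnot q).
    \lnot (p \lor \lnot q): α-rule — add \lnot p, \lnot \lnot q.
    × closes — contains both p and \lnot p.
2 branches closed, 16 open.
Each open branch fixes some atoms; the unmentioned ones are free. Counting distinct full assignments: branch {p=true, q=false, s=true} (r) contributes 2 new; branch {p=true, q=false} (r, s) contributes 2 new; branch {p=true, q=false} (r, s) contributes 0 new; branch {p=true, q=false, s=true} (r) contributes 0 new; branch {p=true, q=false} (r, s) contributes 0 new; branch {p=true, q=false} (r, s) contributes 0 new; branch {p=true, q=false, s=true} (r) contributes 0 new; branch {p=true, q=false, s=true} (r) contributes 0 new; branch {p=true, q=false, s=true} (r) contributes 0 new; branch {p=true, q=false, s=true} (r) contributes 0 new; branch {p=true, q=false, s=true} (r) contributes 0 new; branch {p=true, q=false, s=true} (r) contributes 0 new; branch {p=true, q=false, s=true} (r) contributes 0 new; branch {p=true, q=false, s=true} (r) contributes 0 new; branch {p=true, q=false, s=true} (r) contributes 0 new; branch {p=true, q=false, s=true} (r) contributes 0 new. Total: 4.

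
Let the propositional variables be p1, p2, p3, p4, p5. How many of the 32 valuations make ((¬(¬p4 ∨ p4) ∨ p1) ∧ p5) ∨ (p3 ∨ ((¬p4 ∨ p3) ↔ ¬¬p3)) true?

26

Initial set: {(((¬(¬p4 ∨ p4) ∨ p1) ∧ p5) ∨ (p3 ∨ ((¬p4 ∨ p3) ↔ ¬¬p3)))}.
(((¬(¬p4 ∨ p4) ∨ p1) ∧ p5) ∨ (p3 ∨ ((¬p4 ∨ p3) ↔ ¬¬p3))): β-rule — branch into ((¬(¬p4 ∨ p4) ∨ p1) ∧ p5)  //  (p3 ∨ ((¬p4 ∨ p3) ↔ ¬¬p3)).
  branch 1 (add ((¬(¬p4 ∨ p4) ∨ p1) ∧ p5)):
    ((¬(¬p4 ∨ p4) ∨ p1) ∧ p5): α-rule — add (¬(¬p4 ∨ p4) ∨ p1), p5.
    (¬(¬p4 ∨ p4) ∨ p1): β-rule — branch into ¬(¬p4 ∨ p4)  //  p1.
      branch 1.1 (add ¬(¬p4 ∨ p4)):
        ¬(¬p4 ∨ p4): α-rule — add ¬¬p4, ¬p4.
        × closes — contains both p4 and ¬p4.
      branch 1.2 (add p1):
        ○ open, literals {p1=1, p5=1}.
  branch 2 (add (p3 ∨ ((¬p4 ∨ p3) ↔ ¬¬p3))):
    (p3 ∨ ((¬p4 ∨ p3) ↔ ¬¬p3)): β-rule — branch into p3  //  ((¬p4 ∨ p3) ↔ ¬¬p3).
      branch 2.1 (add p3):
        ○ open, literals {p3=1}.
      branch 2.2 (add ((¬p4 ∨ p3) ↔ ¬¬p3)):
        ((¬p4 ∨ p3) ↔ ¬¬p3): β-rule — branch into (¬p4 ∨ p3), ¬¬p3  //  ¬(¬p4 ∨ p3), ¬¬¬p3.
          branch 2.2.1 (add (¬p4 ∨ p3), ¬¬p3):
            ¬¬p3: drop double negation, giving p3.
            (¬p4 ∨ p3): β-rule — branch into ¬p4  //  p3.
              branch 2.2.1.1 (add ¬p4):
                ○ open, literals {p3=1, p4=0}.
              branch 2.2.1.2 (add p3):
                ○ open, literals {p3=1}.
          branch 2.2.2 (add ¬(¬p4 ∨ p3), ¬¬¬p3):
            ¬(¬p4 ∨ p3): α-rule — add ¬¬p4, ¬p3.
            ¬¬¬p3: drop double negation, giving ¬p3.
            ○ open, literals {p3=0, p4=1}.
1 branch closed, 5 open.
Each open branch fixes some atoms; the unmentioned ones are free. Counting distinct full assignments: branch {p1=1, p5=1} (p2, p3, p4) contributes 8 new; branch {p3=1} (p1, p2, p4, p5) contributes 12 new; branch {p3=1, p4=0} (p1, p2, p5) contributes 0 new; branch {p3=1} (p1, p2, p4, p5) contributes 0 new; branch {p3=0, p4=1} (p1, p2, p5) contributes 6 new. Total: 26.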